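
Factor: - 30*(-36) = 1080=2^3 * 3^3*5^1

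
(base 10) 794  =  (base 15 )37E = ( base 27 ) 12b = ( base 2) 1100011010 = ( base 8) 1432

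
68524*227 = 15554948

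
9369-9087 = 282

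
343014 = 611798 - 268784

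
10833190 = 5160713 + 5672477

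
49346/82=24673/41 = 601.78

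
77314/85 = 77314/85 = 909.58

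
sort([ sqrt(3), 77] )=[sqrt(3 ), 77]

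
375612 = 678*554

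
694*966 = 670404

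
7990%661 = 58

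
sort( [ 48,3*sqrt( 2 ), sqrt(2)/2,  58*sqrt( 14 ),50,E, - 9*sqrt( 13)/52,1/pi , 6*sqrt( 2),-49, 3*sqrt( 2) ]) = [ - 49, - 9*sqrt( 13)/52,1/pi,sqrt( 2) /2, E,3*sqrt(2 ) , 3 * sqrt(2),6* sqrt(2),48,50,58*sqrt(14) ]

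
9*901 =8109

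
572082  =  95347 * 6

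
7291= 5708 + 1583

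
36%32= 4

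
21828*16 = 349248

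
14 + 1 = 15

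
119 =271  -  152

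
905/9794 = 905/9794 =0.09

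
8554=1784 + 6770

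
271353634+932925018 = 1204278652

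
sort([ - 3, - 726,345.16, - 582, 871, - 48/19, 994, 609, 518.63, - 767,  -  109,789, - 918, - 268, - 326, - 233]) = [ - 918, - 767, - 726, - 582,- 326, - 268, - 233 ,-109,-3, - 48/19, 345.16, 518.63, 609, 789,871, 994]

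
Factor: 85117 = 47^1*1811^1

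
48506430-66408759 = - 17902329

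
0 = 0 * 777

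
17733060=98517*180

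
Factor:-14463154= - 2^1 * 157^1*46061^1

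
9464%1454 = 740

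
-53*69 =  - 3657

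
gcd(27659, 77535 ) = 1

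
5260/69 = 5260/69 = 76.23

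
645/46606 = 645/46606 = 0.01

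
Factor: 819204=2^2*3^1*19^1*3593^1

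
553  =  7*79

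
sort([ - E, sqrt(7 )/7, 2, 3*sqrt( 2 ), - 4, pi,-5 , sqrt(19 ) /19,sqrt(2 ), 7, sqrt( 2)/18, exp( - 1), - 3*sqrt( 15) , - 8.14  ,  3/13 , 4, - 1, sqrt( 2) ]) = [ - 3*sqrt( 15),-8.14,- 5, -4,-E, - 1, sqrt(2)/18, sqrt(19)/19 , 3/13, exp ( - 1), sqrt( 7 ) /7,sqrt( 2),sqrt( 2), 2, pi, 4, 3  *  sqrt( 2 ),7]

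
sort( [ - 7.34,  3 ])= [-7.34, 3]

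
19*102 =1938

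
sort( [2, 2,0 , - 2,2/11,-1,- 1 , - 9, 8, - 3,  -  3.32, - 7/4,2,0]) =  [-9, - 3.32, - 3, - 2,-7/4,-1,-1, 0, 0,  2/11 , 2 , 2, 2, 8 ] 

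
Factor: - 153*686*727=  - 2^1*3^2*7^3 * 17^1*727^1= - 76304466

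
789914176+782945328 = 1572859504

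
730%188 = 166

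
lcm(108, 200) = 5400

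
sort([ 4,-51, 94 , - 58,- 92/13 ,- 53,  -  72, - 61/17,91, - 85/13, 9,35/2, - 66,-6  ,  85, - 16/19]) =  [-72, - 66, - 58, - 53, - 51, - 92/13 , - 85/13, -6, - 61/17, - 16/19, 4, 9,35/2,85, 91, 94 ]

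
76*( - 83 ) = - 6308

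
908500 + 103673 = 1012173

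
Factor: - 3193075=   -  5^2*337^1*379^1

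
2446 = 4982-2536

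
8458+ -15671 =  - 7213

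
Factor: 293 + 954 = 1247 =29^1*43^1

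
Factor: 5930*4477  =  2^1*5^1 * 11^2*37^1 * 593^1= 26548610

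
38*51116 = 1942408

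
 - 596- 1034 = -1630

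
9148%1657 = 863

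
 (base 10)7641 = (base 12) 4509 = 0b1110111011001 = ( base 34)6kp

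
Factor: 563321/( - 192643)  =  -211^(- 1)*617^1 = -617/211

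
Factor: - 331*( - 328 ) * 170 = 18456560  =  2^4*5^1*17^1*41^1 * 331^1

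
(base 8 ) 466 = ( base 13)1ab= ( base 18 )h4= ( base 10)310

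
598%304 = 294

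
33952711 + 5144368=39097079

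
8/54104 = 1/6763 = 0.00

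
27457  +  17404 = 44861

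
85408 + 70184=155592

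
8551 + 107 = 8658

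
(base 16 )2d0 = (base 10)720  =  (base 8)1320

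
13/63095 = 13/63095 = 0.00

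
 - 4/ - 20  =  1/5= 0.20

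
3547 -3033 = 514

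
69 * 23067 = 1591623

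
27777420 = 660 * 42087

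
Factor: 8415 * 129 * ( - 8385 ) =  - 9102210975  =  -3^4 * 5^2*11^1*13^1*17^1*43^2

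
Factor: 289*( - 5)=-1445 = - 5^1*17^2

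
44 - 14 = 30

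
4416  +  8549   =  12965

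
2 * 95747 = 191494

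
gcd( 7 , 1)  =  1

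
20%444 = 20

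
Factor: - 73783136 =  - 2^5*7^1*89^1*3701^1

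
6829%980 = 949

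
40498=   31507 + 8991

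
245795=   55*4469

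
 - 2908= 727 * (  -  4)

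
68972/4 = 17243  =  17243.00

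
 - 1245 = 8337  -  9582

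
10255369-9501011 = 754358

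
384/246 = 1+23/41 = 1.56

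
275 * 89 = 24475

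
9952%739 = 345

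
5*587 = 2935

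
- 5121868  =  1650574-6772442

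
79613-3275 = 76338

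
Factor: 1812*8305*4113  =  61895138580 = 2^2*3^3 *5^1 * 11^1*151^2*457^1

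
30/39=10/13  =  0.77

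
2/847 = 2/847 = 0.00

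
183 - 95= 88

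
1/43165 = 1/43165 = 0.00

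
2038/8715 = 2038/8715 = 0.23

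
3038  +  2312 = 5350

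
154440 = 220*702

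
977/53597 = 977/53597 = 0.02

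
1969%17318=1969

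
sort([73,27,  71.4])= [27,71.4, 73]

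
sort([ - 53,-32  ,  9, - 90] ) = [ - 90, - 53, - 32,9]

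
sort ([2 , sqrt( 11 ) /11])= [ sqrt( 11 ) /11 , 2 ]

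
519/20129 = 519/20129 =0.03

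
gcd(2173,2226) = 53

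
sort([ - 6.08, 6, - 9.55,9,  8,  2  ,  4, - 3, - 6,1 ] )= [ - 9.55, - 6.08, - 6, - 3, 1 , 2,4,6 , 8  ,  9 ]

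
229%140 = 89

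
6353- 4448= 1905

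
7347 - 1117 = 6230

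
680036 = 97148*7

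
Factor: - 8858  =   - 2^1*43^1 * 103^1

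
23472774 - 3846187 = 19626587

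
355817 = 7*50831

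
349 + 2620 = 2969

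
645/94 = 645/94= 6.86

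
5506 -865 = 4641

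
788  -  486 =302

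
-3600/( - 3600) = 1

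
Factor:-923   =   -13^1*71^1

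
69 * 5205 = 359145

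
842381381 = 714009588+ 128371793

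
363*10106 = 3668478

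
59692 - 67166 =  - 7474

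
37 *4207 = 155659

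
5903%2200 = 1503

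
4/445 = 4/445 = 0.01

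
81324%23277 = 11493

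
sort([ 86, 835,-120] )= [ - 120 , 86,  835] 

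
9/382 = 9/382 = 0.02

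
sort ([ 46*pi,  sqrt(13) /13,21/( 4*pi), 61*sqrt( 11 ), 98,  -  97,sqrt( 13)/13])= [ - 97 , sqrt( 13)/13,sqrt(13 )/13,21/(4 *pi ) , 98, 46*pi, 61*sqrt(11) ] 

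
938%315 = 308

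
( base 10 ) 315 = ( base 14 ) 187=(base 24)d3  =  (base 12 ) 223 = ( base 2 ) 100111011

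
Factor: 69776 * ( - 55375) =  - 2^4*5^3 * 7^2*89^1*443^1 = - 3863846000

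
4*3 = 12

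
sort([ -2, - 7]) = [ - 7, - 2]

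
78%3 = 0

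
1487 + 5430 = 6917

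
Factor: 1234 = 2^1*617^1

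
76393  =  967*79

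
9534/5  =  1906+4/5 = 1906.80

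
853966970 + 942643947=1796610917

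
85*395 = 33575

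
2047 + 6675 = 8722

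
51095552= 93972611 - 42877059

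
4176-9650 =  - 5474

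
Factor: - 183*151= - 27633= - 3^1*61^1*151^1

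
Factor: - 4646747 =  - 7^1*663821^1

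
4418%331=115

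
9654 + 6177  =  15831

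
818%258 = 44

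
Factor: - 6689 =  -6689^1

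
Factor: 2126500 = 2^2*5^3 * 4253^1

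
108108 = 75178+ 32930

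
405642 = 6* 67607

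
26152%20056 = 6096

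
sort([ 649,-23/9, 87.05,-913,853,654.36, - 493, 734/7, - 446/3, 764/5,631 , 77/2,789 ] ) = [  -  913, - 493,-446/3,- 23/9 , 77/2,87.05 , 734/7,764/5, 631, 649,  654.36, 789,853]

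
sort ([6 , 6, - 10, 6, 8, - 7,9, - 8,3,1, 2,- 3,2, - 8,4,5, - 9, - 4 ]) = [ - 10, - 9, - 8, - 8 , - 7, - 4,-3,1, 2 , 2, 3,4,5, 6,6,  6 , 8,9 ]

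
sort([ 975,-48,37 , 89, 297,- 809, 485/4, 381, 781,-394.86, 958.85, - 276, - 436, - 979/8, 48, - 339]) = [ - 809, - 436, - 394.86,-339, -276,-979/8, - 48, 37,48, 89, 485/4, 297, 381,781,958.85,975 ]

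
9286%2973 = 367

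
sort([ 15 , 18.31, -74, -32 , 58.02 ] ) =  [-74, - 32,15,  18.31 , 58.02] 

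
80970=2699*30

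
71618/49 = 1461+29/49 = 1461.59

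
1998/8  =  999/4 = 249.75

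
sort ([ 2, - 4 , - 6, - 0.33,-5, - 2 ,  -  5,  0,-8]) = [-8,-6, - 5,-5, - 4, - 2,-0.33,0,2]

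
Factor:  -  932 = - 2^2 * 233^1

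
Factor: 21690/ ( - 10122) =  - 3^1 * 5^1*7^ ( - 1) = - 15/7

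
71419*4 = 285676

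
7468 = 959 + 6509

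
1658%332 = 330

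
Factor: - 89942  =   - 2^1*44971^1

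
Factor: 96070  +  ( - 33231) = 7^1*47^1*191^1=62839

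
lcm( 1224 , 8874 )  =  35496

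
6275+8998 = 15273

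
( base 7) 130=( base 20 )3A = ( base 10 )70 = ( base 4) 1012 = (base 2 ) 1000110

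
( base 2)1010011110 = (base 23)163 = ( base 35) J5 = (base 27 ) om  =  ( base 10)670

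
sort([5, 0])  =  [0,5 ] 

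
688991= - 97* ( - 7103 ) 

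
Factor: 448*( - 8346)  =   - 3739008 = - 2^7 * 3^1*7^1*13^1 * 107^1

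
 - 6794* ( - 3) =20382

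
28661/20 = 1433  +  1/20 =1433.05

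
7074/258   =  1179/43 = 27.42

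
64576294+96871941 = 161448235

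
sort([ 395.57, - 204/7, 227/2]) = [ - 204/7,227/2,395.57 ] 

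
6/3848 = 3/1924 = 0.00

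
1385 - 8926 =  - 7541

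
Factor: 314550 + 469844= 2^1*13^1 * 30169^1 = 784394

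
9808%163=28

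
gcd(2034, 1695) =339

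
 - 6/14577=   -  1 + 4857/4859  =  - 0.00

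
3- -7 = 10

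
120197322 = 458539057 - 338341735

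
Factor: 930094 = 2^1*11^1*67^1*631^1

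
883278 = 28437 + 854841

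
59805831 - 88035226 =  - 28229395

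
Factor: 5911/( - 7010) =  - 2^( - 1 )*5^( - 1)*23^1 *257^1*701^(-1 ) 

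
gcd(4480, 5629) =1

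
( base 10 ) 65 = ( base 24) 2H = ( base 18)3B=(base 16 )41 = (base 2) 1000001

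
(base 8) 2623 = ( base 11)1088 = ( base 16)593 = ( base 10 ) 1427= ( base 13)85a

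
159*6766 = 1075794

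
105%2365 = 105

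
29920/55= 544= 544.00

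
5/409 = 5/409 =0.01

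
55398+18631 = 74029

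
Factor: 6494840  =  2^3*5^1*11^1*29^1*509^1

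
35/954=35/954=0.04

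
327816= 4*81954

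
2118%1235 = 883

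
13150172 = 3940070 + 9210102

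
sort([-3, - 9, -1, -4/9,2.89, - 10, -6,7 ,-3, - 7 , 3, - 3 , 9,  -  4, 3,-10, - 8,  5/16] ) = [ - 10, - 10,-9 , - 8 , - 7, - 6, - 4 , -3,-3, - 3,-1,-4/9, 5/16, 2.89,  3,3, 7,9 ]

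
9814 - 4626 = 5188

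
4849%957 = 64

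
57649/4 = 14412 + 1/4 = 14412.25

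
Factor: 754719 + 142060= 896779 = 13^1*101^1*683^1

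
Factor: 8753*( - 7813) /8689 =-68387189/8689 = - 13^1*601^1*8689^( - 1 )*8753^1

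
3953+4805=8758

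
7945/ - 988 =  - 9 + 947/988= - 8.04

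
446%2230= 446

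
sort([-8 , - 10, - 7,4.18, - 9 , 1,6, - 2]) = [ -10,-9, - 8, - 7,  -  2, 1, 4.18 , 6 ]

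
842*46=38732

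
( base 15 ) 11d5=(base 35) 33k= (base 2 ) 111011011000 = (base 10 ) 3800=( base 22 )7ig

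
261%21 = 9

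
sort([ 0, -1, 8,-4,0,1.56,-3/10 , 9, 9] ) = [-4, - 1, - 3/10, 0, 0 , 1.56, 8, 9,9]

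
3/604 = 3/604 = 0.00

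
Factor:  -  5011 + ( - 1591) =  - 2^1*3301^1 = - 6602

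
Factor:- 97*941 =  - 91277 = - 97^1*941^1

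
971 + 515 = 1486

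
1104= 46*24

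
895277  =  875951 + 19326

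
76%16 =12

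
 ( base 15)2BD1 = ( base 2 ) 10010011001101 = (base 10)9421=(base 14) 360D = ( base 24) G8D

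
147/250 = 147/250 = 0.59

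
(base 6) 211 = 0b1001111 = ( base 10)79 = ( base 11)72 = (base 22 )3d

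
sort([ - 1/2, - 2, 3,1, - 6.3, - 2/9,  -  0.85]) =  [ - 6.3, - 2,  -  0.85 , - 1/2, - 2/9, 1,3]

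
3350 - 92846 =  - 89496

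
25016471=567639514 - 542623043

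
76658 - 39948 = 36710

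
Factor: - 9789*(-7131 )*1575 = 109943440425 = 3^4* 5^2*7^1*13^1* 251^1  *2377^1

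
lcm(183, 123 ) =7503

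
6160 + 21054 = 27214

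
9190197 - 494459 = 8695738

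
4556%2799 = 1757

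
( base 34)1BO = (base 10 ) 1554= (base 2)11000010010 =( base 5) 22204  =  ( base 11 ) 1193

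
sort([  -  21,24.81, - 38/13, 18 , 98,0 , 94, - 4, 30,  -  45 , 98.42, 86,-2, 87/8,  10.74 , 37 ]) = [ - 45, - 21, - 4,  -  38/13, - 2 , 0, 10.74, 87/8, 18, 24.81,30,  37,86, 94,98 , 98.42 ] 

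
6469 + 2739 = 9208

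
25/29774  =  25/29774 = 0.00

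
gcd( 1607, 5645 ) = 1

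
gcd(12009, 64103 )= 1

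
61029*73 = 4455117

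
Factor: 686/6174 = 3^(  -  2)   =  1/9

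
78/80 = 39/40= 0.97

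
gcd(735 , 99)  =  3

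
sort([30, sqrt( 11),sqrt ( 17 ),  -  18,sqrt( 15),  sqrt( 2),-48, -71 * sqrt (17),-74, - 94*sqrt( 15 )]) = [ - 94 * sqrt( 15), -71*  sqrt( 17),- 74 ,-48 ,-18, sqrt (2 ),sqrt(11 ),sqrt( 15 ), sqrt( 17),  30]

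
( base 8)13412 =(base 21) d7i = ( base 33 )5DO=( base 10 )5898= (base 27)82C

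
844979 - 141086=703893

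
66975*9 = 602775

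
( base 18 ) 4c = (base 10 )84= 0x54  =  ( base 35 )2e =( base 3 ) 10010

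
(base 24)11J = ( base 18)1g7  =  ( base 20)1AJ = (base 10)619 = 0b1001101011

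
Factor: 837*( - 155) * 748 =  - 2^2 * 3^3 * 5^1*11^1*17^1*31^2 = - 97041780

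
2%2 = 0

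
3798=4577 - 779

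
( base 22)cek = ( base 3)22102021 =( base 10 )6136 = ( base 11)4679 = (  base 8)13770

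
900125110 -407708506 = 492416604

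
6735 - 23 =6712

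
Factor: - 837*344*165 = -47508120 = -  2^3*3^4*5^1*11^1*31^1*43^1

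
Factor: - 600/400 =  - 3/2  =  - 2^( - 1)*  3^1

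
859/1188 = 859/1188= 0.72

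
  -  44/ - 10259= 44/10259=0.00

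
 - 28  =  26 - 54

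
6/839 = 6/839 = 0.01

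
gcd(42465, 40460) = 5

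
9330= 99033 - 89703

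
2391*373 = 891843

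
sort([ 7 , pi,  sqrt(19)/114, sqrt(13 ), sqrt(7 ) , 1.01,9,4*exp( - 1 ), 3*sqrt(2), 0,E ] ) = [0,sqrt( 19)/114, 1.01 , 4*exp(-1 ), sqrt(7), E,pi,sqrt( 13 ), 3 *sqrt( 2),7 , 9 ]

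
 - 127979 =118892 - 246871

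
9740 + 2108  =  11848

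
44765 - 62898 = -18133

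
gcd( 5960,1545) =5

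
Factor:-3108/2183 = -84/59 = - 2^2*3^1*7^1*59^(-1)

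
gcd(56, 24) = 8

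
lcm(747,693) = 57519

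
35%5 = 0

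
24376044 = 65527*372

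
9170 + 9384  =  18554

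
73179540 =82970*882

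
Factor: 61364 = 2^2*23^2*29^1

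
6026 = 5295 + 731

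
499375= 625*799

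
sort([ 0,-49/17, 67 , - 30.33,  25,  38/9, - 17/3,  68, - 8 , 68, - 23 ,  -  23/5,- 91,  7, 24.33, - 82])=[  -  91, - 82, - 30.33,-23,- 8, - 17/3, - 23/5,-49/17, 0,  38/9  ,  7,24.33, 25,67, 68, 68]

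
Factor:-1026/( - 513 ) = 2^1 = 2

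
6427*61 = 392047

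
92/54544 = 23/13636 = 0.00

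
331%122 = 87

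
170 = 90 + 80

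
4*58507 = 234028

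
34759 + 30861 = 65620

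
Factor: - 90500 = -2^2  *  5^3*181^1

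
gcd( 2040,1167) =3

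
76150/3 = 25383+ 1/3 = 25383.33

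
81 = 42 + 39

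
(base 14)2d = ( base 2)101001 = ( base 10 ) 41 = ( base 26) 1f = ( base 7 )56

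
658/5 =658/5 = 131.60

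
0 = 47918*0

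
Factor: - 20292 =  - 2^2*3^1*19^1 * 89^1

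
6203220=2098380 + 4104840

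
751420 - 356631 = 394789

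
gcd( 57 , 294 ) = 3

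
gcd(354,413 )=59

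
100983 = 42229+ 58754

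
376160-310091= 66069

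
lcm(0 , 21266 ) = 0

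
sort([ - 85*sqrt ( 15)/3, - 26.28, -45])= [ - 85*sqrt( 15) /3, - 45, -26.28 ] 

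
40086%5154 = 4008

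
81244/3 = 27081+1/3  =  27081.33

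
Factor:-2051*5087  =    -  10433437 = - 7^1 * 293^1*5087^1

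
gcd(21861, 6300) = 63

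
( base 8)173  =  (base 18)6F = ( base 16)7B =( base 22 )5D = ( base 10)123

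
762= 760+2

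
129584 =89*1456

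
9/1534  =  9/1534= 0.01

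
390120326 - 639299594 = -249179268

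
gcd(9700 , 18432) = 4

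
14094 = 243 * 58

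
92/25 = 3+17/25 = 3.68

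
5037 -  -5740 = 10777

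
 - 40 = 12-52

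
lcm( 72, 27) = 216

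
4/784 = 1/196= 0.01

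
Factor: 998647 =13^1*76819^1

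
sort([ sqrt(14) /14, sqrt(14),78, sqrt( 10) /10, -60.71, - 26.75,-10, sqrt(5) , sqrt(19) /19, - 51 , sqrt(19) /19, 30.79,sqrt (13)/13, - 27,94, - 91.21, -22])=[ - 91.21,-60.71, - 51,-27,-26.75, - 22,-10,sqrt(19)/19,sqrt( 19 ) /19, sqrt( 14)/14, sqrt(13) /13,sqrt( 10)/10 , sqrt( 5) , sqrt(14 ),  30.79,78, 94]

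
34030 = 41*830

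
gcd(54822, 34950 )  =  6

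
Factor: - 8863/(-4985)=5^(-1)*997^( - 1 )*8863^1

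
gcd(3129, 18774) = 3129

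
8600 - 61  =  8539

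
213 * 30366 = 6467958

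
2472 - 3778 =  - 1306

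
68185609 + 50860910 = 119046519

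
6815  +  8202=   15017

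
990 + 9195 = 10185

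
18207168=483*37696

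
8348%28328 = 8348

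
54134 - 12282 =41852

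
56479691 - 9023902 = 47455789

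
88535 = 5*17707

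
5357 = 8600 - 3243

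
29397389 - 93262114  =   - 63864725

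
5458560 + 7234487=12693047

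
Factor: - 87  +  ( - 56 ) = - 11^1 * 13^1 = - 143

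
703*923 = 648869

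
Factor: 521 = 521^1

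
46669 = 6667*7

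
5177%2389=399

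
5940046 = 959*6194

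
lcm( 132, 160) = 5280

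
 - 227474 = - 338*673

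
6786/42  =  161 + 4/7 = 161.57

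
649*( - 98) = - 63602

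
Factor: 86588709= 3^1*857^1 * 33679^1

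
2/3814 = 1/1907  =  0.00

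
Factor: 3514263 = 3^1* 1171421^1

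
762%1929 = 762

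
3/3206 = 3/3206 =0.00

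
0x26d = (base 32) JD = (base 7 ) 1545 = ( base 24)11l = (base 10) 621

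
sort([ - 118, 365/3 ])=[ - 118, 365/3] 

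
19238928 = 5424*3547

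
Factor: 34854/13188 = 37/14 =2^( - 1)*7^( -1)*37^1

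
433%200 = 33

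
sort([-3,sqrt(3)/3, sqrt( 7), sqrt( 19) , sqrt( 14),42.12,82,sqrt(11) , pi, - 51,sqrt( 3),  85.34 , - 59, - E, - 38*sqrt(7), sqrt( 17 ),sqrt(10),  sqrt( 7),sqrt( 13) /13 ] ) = [ - 38 * sqrt( 7 ) , - 59, - 51, - 3, - E,  sqrt( 13 )/13, sqrt( 3 ) /3,sqrt(3 ),sqrt( 7),sqrt(7),pi,sqrt( 10),sqrt(11),sqrt( 14) , sqrt(17 ), sqrt( 19),42.12,82 , 85.34]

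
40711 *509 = 20721899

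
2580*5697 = 14698260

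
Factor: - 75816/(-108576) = 81/116 = 2^(- 2)*3^4*29^ ( - 1) 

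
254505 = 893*285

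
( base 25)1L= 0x2e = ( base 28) 1I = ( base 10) 46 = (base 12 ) 3a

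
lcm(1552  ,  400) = 38800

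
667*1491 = 994497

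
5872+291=6163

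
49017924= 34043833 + 14974091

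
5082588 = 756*6723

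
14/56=1/4 =0.25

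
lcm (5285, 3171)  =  15855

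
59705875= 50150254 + 9555621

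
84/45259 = 84/45259 = 0.00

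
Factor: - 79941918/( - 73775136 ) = 13323653/12295856 = 2^( - 4)*7^1*768491^( - 1)*1903379^1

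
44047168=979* 44992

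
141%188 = 141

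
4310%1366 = 212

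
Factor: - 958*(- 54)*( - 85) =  - 4397220 = -2^2 * 3^3*5^1*17^1*479^1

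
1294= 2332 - 1038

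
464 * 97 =45008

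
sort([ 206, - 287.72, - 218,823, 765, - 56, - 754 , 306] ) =[ - 754, - 287.72, - 218, - 56,206,  306,765, 823]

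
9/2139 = 3/713 = 0.00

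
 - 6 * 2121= - 12726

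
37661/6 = 37661/6 = 6276.83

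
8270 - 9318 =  - 1048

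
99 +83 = 182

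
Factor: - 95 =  - 5^1*19^1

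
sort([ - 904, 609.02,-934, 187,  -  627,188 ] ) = [ - 934, - 904, -627, 187,  188,609.02]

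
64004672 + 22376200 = 86380872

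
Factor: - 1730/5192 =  - 865/2596 = - 2^( - 2)*5^1*11^( -1) * 59^( - 1)*173^1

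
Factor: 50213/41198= 2^(-1 )*149^1*337^1*20599^(-1) 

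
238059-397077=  - 159018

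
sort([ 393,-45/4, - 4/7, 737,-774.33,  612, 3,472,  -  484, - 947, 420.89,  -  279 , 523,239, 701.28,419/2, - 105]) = [-947,-774.33, - 484, - 279, - 105,- 45/4,-4/7, 3, 419/2,239, 393, 420.89,  472, 523, 612, 701.28 , 737 ] 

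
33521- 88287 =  - 54766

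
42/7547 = 42/7547 = 0.01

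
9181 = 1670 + 7511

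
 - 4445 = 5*(-889)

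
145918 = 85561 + 60357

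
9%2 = 1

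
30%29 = 1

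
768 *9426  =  7239168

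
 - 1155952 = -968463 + - 187489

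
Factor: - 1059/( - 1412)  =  2^( - 2)*3^1 = 3/4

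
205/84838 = 205/84838 = 0.00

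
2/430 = 1/215 = 0.00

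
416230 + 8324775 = 8741005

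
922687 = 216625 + 706062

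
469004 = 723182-254178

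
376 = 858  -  482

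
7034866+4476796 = 11511662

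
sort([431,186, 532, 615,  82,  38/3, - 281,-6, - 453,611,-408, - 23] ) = [ - 453, - 408,-281,  -  23, - 6,38/3, 82, 186, 431,532,611, 615] 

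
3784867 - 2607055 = 1177812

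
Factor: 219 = 3^1*73^1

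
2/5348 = 1/2674 = 0.00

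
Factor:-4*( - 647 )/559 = 2588/559 = 2^2 * 13^( - 1) * 43^( - 1)* 647^1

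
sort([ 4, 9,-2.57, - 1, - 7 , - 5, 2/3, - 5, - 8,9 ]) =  [-8,-7, - 5,-5, - 2.57, - 1,2/3 , 4, 9,9 ]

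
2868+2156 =5024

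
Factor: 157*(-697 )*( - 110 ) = 12037190 = 2^1*5^1*11^1*17^1*41^1*157^1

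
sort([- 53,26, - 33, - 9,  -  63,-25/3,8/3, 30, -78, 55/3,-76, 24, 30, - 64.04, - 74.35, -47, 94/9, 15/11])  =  [ - 78,-76, - 74.35, - 64.04, - 63, - 53,  -  47, - 33,-9,-25/3, 15/11, 8/3,94/9, 55/3,24, 26, 30, 30] 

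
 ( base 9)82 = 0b1001010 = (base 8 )112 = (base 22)38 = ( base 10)74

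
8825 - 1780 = 7045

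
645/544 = 1 + 101/544  =  1.19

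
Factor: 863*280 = 241640 = 2^3*5^1*7^1*863^1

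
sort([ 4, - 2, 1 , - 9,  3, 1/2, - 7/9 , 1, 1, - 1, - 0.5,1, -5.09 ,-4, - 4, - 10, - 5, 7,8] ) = [ - 10, - 9,  -  5.09 , - 5,-4, - 4,  -  2, - 1, - 7/9, - 0.5,1/2,1, 1, 1,1, 3,4, 7,  8]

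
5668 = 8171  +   - 2503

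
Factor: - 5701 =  - 5701^1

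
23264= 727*32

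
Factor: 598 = 2^1*13^1*23^1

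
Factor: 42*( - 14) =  - 2^2*3^1*7^2  =  - 588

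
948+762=1710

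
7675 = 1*7675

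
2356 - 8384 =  -6028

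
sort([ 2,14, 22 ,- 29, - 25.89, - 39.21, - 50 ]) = [ - 50, - 39.21, - 29,-25.89, 2, 14,22]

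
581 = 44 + 537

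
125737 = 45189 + 80548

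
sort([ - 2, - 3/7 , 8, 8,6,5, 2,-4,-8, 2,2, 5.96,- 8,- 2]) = [-8, - 8, - 4, - 2 ,  -  2, - 3/7, 2, 2,  2, 5,5.96, 6, 8,8] 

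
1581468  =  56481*28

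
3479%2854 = 625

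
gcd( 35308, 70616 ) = 35308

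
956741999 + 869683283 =1826425282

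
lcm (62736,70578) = 564624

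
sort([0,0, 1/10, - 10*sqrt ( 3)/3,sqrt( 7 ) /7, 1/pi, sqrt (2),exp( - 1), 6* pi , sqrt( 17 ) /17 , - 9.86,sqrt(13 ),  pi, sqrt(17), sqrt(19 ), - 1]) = [ - 9.86, - 10*sqrt(3) /3, - 1,0,0 , 1/10,sqrt(17 )/17, 1/pi , exp(-1),sqrt(7)/7, sqrt(2),pi, sqrt( 13), sqrt( 17 )  ,  sqrt(19), 6*pi ] 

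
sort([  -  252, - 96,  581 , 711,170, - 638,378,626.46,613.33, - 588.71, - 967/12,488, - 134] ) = [ - 638, - 588.71, - 252, - 134, - 96, - 967/12 , 170,  378, 488,581,613.33,626.46,711 ]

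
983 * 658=646814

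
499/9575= 499/9575=   0.05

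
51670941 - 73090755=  - 21419814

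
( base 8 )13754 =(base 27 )8am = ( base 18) 10G4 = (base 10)6124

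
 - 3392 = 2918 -6310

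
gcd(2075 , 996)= 83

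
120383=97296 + 23087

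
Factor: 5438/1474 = 11^( - 1)*67^(-1)*2719^1 = 2719/737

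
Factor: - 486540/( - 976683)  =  162180/325561  =  2^2*3^2*5^1*17^1*53^1*379^( - 1)*859^( - 1)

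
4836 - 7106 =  -2270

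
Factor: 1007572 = 2^2*251893^1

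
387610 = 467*830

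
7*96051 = 672357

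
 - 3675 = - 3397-278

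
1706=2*853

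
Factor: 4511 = 13^1*347^1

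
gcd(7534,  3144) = 2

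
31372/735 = 31372/735=42.68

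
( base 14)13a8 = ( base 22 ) 744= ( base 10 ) 3480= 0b110110011000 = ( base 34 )30c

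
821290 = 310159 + 511131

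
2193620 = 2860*767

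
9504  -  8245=1259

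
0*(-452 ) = 0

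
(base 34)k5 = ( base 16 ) 2ad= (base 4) 22231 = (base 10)685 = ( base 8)1255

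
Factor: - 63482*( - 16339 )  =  2^1*16339^1*31741^1 = 1037232398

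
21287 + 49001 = 70288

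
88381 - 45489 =42892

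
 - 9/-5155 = 9/5155 = 0.00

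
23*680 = 15640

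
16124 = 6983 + 9141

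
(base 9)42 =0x26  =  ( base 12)32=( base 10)38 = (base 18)22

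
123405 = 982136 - 858731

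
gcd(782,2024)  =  46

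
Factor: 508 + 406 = 2^1*457^1 = 914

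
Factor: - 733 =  - 733^1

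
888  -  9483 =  - 8595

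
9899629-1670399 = 8229230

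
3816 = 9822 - 6006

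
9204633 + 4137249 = 13341882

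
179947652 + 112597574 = 292545226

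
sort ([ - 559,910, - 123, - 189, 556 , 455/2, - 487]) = [-559, -487, - 189,-123,455/2,556, 910] 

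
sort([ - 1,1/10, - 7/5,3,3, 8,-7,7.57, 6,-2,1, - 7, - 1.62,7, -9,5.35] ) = [ - 9, - 7,-7,-2,-1.62, - 7/5,  -  1, 1/10,1,3,3, 5.35, 6,7,  7.57, 8]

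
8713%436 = 429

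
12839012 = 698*18394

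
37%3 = 1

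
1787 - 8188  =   - 6401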